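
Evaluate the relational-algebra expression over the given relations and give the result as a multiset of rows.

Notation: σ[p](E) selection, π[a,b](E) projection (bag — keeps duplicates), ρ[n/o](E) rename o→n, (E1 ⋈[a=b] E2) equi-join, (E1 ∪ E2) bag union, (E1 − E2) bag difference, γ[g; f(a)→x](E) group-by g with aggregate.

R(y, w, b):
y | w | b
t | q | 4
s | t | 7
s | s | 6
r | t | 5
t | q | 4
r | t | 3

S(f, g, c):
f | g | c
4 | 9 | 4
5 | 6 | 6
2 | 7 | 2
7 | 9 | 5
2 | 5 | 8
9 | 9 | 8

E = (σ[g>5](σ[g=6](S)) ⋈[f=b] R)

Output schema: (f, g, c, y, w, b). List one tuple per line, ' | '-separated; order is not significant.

Subexpression sizes:
  S → 6
  σ[g=6](S) → 1
  σ[g>5](σ[g=6](S)) → 1
  R → 6
  (σ[g>5](σ[g=6](S)) ⋈[f=b] R) → 1

== RESULT ==
f | g | c | y | w | b
5 | 6 | 6 | r | t | 5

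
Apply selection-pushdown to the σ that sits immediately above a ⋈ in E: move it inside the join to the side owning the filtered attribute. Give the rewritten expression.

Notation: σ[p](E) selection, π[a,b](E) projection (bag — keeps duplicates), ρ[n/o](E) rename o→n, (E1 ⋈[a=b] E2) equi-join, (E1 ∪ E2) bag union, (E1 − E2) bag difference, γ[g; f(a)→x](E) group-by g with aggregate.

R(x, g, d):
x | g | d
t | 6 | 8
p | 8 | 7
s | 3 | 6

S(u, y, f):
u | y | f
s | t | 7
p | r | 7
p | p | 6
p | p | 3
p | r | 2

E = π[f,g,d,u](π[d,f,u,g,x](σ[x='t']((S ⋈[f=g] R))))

σ filters on x, owned by the right side.
E' = π[f,g,d,u](π[d,f,u,g,x]((S ⋈[f=g] σ[x='t'](R))))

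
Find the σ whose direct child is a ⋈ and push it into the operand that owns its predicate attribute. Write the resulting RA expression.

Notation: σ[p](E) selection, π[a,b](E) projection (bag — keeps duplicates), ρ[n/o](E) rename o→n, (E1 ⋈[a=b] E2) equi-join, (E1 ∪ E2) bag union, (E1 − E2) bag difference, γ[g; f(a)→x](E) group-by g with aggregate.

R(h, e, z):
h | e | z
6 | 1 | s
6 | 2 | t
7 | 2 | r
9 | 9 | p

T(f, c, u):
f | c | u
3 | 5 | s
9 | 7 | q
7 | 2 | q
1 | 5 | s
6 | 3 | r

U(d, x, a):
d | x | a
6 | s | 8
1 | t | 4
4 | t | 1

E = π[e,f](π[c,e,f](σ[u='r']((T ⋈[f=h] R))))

σ filters on u, owned by the left side.
E' = π[e,f](π[c,e,f]((σ[u='r'](T) ⋈[f=h] R)))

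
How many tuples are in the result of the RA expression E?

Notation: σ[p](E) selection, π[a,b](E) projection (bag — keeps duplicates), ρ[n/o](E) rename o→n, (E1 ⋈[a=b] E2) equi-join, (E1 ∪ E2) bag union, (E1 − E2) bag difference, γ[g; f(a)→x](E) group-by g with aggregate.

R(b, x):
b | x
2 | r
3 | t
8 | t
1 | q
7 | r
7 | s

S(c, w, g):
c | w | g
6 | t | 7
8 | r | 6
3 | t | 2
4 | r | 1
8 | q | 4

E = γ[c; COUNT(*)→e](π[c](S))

Stepwise |·|:
  S → 5
  π[c](S) → 5
  γ[c; COUNT(*)→e](π[c](S)) → 4

|E| = 4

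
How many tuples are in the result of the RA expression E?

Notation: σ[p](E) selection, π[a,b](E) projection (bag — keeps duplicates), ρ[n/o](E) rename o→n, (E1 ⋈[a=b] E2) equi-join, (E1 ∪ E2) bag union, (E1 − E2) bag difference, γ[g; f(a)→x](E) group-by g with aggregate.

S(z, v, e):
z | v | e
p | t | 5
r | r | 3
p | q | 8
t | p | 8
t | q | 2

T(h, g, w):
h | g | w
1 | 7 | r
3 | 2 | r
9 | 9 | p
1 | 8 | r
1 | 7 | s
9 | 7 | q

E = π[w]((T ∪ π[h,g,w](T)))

Stepwise |·|:
  T → 6
  T → 6
  π[h,g,w](T) → 6
  (T ∪ π[h,g,w](T)) → 12
  π[w]((T ∪ π[h,g,w](T))) → 12

|E| = 12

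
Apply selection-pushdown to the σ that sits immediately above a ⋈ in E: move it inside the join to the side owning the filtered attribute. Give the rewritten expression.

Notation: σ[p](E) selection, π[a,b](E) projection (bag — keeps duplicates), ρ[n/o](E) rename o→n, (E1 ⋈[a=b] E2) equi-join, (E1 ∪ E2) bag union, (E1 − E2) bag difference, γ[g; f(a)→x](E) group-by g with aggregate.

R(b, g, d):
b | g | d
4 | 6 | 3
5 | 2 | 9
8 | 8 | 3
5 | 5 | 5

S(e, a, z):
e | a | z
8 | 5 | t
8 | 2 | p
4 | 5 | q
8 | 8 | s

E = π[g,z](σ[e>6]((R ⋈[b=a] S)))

σ filters on e, owned by the right side.
E' = π[g,z]((R ⋈[b=a] σ[e>6](S)))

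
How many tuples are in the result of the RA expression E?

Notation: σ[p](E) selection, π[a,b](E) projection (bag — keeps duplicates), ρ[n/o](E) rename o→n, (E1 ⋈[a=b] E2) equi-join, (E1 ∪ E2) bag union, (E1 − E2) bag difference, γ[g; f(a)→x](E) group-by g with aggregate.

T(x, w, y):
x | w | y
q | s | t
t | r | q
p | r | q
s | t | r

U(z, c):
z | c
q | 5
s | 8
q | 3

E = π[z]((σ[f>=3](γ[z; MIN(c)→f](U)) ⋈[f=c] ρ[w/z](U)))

Subexpression sizes:
  U → 3
  γ[z; MIN(c)→f](U) → 2
  σ[f>=3](γ[z; MIN(c)→f](U)) → 2
  U → 3
  ρ[w/z](U) → 3
  (σ[f>=3](γ[z; MIN(c)→f](U)) ⋈[f=c] ρ[w/z](U)) → 2
  π[z]((σ[f>=3](γ[z; MIN(c)→f](U)) ⋈[f=c] ρ[w/z](U))) → 2

|E| = 2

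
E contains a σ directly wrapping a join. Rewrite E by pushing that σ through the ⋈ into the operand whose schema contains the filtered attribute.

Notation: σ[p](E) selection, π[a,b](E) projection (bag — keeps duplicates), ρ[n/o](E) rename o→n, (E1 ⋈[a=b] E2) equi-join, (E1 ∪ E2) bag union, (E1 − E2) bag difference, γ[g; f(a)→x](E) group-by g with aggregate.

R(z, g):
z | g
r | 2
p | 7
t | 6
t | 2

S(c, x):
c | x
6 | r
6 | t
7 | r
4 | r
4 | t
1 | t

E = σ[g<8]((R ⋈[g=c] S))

σ filters on g, owned by the left side.
E' = (σ[g<8](R) ⋈[g=c] S)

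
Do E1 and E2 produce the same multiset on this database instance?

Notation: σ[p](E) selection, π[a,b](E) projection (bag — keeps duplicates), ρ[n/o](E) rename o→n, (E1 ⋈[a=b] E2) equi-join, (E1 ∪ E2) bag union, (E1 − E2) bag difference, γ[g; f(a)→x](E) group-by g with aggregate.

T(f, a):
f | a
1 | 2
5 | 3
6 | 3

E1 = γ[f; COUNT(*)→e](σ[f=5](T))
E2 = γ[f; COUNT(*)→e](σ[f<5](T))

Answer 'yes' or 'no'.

E1 per-node cardinality:
  T → 3
  σ[f=5](T) → 1
  γ[f; COUNT(*)→e](σ[f=5](T)) → 1
E2 per-node cardinality:
  T → 3
  σ[f<5](T) → 1
  γ[f; COUNT(*)→e](σ[f<5](T)) → 1

E1 result:
f | e
5 | 1
E2 result:
f | e
1 | 1
Witness: (1, 1) appears 0× in E1 but 1× in E2.

no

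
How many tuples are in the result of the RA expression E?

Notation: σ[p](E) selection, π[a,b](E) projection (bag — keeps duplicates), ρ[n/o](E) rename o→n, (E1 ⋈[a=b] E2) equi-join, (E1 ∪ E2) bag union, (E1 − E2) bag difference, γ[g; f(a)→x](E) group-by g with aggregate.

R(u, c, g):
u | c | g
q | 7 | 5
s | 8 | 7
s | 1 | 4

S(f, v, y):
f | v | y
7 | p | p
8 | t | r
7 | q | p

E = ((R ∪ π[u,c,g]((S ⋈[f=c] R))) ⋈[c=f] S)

Stepwise |·|:
  R → 3
  S → 3
  R → 3
  (S ⋈[f=c] R) → 3
  π[u,c,g]((S ⋈[f=c] R)) → 3
  (R ∪ π[u,c,g]((S ⋈[f=c] R))) → 6
  S → 3
  ((R ∪ π[u,c,g]((S ⋈[f=c] R))) ⋈[c=f] S) → 8

|E| = 8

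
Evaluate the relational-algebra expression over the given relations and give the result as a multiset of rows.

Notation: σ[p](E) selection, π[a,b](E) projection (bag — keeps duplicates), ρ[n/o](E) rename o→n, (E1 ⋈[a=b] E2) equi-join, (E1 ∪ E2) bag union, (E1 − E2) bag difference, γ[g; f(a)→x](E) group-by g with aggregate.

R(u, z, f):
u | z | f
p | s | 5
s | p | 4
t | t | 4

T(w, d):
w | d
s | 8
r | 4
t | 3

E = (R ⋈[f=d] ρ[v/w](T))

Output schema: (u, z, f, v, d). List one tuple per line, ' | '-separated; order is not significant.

Per-node cardinality:
  R → 3
  T → 3
  ρ[v/w](T) → 3
  (R ⋈[f=d] ρ[v/w](T)) → 2

== RESULT ==
u | z | f | v | d
s | p | 4 | r | 4
t | t | 4 | r | 4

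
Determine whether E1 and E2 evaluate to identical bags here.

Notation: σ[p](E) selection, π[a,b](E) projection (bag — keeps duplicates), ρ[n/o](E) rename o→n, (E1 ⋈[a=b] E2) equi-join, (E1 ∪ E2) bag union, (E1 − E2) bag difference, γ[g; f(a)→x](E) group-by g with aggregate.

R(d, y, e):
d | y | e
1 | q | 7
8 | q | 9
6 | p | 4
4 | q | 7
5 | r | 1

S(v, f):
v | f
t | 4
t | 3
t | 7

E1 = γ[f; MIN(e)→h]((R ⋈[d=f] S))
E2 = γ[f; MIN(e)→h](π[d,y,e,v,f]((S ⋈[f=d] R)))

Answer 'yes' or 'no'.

E1 row counts bottom-up:
  R → 5
  S → 3
  (R ⋈[d=f] S) → 1
  γ[f; MIN(e)→h]((R ⋈[d=f] S)) → 1
E2 row counts bottom-up:
  S → 3
  R → 5
  (S ⋈[f=d] R) → 1
  π[d,y,e,v,f]((S ⋈[f=d] R)) → 1
  γ[f; MIN(e)→h](π[d,y,e,v,f]((S ⋈[f=d] R))) → 1

E1 and E2 produce the same multiset:
f | h
4 | 7

yes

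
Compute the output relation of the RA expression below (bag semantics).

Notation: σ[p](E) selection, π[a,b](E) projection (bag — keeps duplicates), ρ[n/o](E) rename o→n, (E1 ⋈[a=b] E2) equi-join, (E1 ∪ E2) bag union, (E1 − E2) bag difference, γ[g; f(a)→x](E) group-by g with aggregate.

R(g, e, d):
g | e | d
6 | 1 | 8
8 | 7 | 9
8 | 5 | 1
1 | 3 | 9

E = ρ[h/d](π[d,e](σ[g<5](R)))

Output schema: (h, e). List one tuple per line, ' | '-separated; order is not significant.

Stepwise |·|:
  R → 4
  σ[g<5](R) → 1
  π[d,e](σ[g<5](R)) → 1
  ρ[h/d](π[d,e](σ[g<5](R))) → 1

== RESULT ==
h | e
9 | 3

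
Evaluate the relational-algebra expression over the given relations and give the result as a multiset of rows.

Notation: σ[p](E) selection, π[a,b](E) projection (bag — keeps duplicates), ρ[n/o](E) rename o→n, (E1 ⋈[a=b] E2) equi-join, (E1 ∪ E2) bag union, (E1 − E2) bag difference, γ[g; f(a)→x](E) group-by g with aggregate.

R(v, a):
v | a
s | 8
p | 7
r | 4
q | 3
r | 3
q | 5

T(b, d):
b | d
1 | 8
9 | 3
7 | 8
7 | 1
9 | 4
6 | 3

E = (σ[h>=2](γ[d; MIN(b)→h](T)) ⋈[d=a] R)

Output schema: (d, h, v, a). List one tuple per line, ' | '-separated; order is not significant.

Row counts bottom-up:
  T → 6
  γ[d; MIN(b)→h](T) → 4
  σ[h>=2](γ[d; MIN(b)→h](T)) → 3
  R → 6
  (σ[h>=2](γ[d; MIN(b)→h](T)) ⋈[d=a] R) → 3

== RESULT ==
d | h | v | a
3 | 6 | q | 3
3 | 6 | r | 3
4 | 9 | r | 4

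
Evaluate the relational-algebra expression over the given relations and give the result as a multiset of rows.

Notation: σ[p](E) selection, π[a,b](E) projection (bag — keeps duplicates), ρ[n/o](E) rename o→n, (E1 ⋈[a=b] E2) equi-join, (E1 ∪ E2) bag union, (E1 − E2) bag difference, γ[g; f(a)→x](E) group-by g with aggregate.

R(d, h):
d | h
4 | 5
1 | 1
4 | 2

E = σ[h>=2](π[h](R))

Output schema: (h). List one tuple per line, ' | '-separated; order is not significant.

Per-node cardinality:
  R → 3
  π[h](R) → 3
  σ[h>=2](π[h](R)) → 2

== RESULT ==
h
2
5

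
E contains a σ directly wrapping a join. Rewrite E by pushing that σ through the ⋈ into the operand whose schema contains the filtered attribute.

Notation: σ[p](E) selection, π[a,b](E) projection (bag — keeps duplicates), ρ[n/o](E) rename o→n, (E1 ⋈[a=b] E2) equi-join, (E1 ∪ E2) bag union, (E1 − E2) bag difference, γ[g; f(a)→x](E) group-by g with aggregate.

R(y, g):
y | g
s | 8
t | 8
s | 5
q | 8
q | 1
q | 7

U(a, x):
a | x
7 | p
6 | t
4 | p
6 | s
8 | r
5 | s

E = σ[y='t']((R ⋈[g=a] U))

σ filters on y, owned by the left side.
E' = (σ[y='t'](R) ⋈[g=a] U)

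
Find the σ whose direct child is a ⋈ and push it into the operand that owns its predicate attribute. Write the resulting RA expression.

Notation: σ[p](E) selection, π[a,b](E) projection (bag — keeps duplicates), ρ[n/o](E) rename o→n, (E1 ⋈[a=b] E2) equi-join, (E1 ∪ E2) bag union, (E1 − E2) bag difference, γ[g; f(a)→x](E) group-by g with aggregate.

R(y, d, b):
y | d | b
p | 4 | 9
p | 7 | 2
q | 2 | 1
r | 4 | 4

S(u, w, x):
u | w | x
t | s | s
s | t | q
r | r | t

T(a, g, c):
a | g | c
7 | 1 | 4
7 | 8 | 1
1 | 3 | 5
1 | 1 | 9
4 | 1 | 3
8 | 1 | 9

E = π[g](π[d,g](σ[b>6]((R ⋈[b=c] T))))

σ filters on b, owned by the left side.
E' = π[g](π[d,g]((σ[b>6](R) ⋈[b=c] T)))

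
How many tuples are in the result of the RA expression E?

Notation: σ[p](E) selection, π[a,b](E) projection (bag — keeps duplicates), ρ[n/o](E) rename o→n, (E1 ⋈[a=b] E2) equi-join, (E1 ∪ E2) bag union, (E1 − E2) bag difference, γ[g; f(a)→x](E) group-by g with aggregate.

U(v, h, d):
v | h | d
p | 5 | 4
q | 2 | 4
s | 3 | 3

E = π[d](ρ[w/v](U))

Row counts bottom-up:
  U → 3
  ρ[w/v](U) → 3
  π[d](ρ[w/v](U)) → 3

|E| = 3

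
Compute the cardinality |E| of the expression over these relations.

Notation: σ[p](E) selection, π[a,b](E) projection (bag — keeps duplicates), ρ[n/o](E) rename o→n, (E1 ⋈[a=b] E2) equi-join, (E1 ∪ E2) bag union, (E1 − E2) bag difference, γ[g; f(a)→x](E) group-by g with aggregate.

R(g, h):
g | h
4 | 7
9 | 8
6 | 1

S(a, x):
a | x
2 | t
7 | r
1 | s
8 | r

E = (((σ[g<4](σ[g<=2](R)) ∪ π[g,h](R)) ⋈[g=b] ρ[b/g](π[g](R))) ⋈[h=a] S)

Per-node cardinality:
  R → 3
  σ[g<=2](R) → 0
  σ[g<4](σ[g<=2](R)) → 0
  R → 3
  π[g,h](R) → 3
  (σ[g<4](σ[g<=2](R)) ∪ π[g,h](R)) → 3
  R → 3
  π[g](R) → 3
  ρ[b/g](π[g](R)) → 3
  ((σ[g<4](σ[g<=2](R)) ∪ π[g,h](R)) ⋈[g=b] ρ[b/g](π[g](R))) → 3
  S → 4
  (((σ[g<4](σ[g<=2](R)) ∪ π[g,h](R)) ⋈[g=b] ρ[b/g](π[g](R))) ⋈[h=a] S) → 3

|E| = 3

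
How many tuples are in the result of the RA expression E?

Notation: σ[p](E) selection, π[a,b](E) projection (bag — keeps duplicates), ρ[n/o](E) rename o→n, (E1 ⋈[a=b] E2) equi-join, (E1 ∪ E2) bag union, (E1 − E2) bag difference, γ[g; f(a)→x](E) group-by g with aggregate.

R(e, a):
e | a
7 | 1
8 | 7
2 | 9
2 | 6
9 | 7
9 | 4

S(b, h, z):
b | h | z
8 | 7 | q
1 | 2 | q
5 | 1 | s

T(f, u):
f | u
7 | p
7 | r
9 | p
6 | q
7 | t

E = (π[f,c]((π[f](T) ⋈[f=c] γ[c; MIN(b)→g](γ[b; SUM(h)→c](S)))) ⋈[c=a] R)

Row counts bottom-up:
  T → 5
  π[f](T) → 5
  S → 3
  γ[b; SUM(h)→c](S) → 3
  γ[c; MIN(b)→g](γ[b; SUM(h)→c](S)) → 3
  (π[f](T) ⋈[f=c] γ[c; MIN(b)→g](γ[b; SUM(h)→c](S))) → 3
  π[f,c]((π[f](T) ⋈[f=c] γ[c; MIN(b)→g](γ[b; SUM(h)→c](S)))) → 3
  R → 6
  (π[f,c]((π[f](T) ⋈[f=c] γ[c; MIN(b)→g](γ[b; SUM(h)→c](S)))) ⋈[c=a] R) → 6

|E| = 6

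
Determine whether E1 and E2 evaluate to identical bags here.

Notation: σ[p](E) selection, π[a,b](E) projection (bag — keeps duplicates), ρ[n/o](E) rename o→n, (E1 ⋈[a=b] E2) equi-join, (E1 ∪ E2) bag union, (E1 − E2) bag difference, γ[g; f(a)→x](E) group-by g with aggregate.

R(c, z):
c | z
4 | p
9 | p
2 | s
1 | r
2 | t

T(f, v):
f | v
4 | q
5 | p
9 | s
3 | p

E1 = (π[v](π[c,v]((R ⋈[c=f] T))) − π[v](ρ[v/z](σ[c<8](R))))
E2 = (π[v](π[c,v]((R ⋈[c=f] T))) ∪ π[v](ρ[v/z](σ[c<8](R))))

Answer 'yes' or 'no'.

E1 per-node cardinality:
  R → 5
  T → 4
  (R ⋈[c=f] T) → 2
  π[c,v]((R ⋈[c=f] T)) → 2
  π[v](π[c,v]((R ⋈[c=f] T))) → 2
  R → 5
  σ[c<8](R) → 4
  ρ[v/z](σ[c<8](R)) → 4
  π[v](ρ[v/z](σ[c<8](R))) → 4
  (π[v](π[c,v]((R ⋈[c=f] T))) − π[v](ρ[v/z](σ[c<8](R)))) → 1
E2 per-node cardinality:
  R → 5
  T → 4
  (R ⋈[c=f] T) → 2
  π[c,v]((R ⋈[c=f] T)) → 2
  π[v](π[c,v]((R ⋈[c=f] T))) → 2
  R → 5
  σ[c<8](R) → 4
  ρ[v/z](σ[c<8](R)) → 4
  π[v](ρ[v/z](σ[c<8](R))) → 4
  (π[v](π[c,v]((R ⋈[c=f] T))) ∪ π[v](ρ[v/z](σ[c<8](R)))) → 6

E1 result:
v
q
E2 result:
v
p
q
r
s
s
t
Witness: ('t',) appears 0× in E1 but 1× in E2.

no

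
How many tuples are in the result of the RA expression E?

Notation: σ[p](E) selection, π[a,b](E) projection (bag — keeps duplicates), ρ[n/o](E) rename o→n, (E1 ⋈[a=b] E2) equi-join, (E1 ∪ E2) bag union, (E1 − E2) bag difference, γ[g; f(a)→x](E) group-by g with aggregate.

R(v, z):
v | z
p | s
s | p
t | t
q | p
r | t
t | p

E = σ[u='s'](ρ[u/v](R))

Per-node cardinality:
  R → 6
  ρ[u/v](R) → 6
  σ[u='s'](ρ[u/v](R)) → 1

|E| = 1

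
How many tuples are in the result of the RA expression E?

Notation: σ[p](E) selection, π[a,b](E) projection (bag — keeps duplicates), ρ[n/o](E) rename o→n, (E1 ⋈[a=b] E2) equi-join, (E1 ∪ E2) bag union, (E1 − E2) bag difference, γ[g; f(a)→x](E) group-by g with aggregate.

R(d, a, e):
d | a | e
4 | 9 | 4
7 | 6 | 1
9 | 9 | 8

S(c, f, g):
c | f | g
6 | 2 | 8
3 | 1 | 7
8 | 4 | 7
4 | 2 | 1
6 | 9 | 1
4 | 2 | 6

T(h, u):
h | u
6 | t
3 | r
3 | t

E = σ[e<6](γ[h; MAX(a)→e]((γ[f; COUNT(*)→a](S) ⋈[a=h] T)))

Row counts bottom-up:
  S → 6
  γ[f; COUNT(*)→a](S) → 4
  T → 3
  (γ[f; COUNT(*)→a](S) ⋈[a=h] T) → 2
  γ[h; MAX(a)→e]((γ[f; COUNT(*)→a](S) ⋈[a=h] T)) → 1
  σ[e<6](γ[h; MAX(a)→e]((γ[f; COUNT(*)→a](S) ⋈[a=h] T))) → 1

|E| = 1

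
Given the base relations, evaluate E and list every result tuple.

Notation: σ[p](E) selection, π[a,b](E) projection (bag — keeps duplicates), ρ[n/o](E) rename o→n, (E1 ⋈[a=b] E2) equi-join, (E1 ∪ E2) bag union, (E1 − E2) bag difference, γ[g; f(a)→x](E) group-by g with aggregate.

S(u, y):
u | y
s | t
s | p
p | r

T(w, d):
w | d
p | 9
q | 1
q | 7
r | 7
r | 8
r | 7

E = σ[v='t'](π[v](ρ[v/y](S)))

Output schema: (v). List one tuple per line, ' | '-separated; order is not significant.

Stepwise |·|:
  S → 3
  ρ[v/y](S) → 3
  π[v](ρ[v/y](S)) → 3
  σ[v='t'](π[v](ρ[v/y](S))) → 1

== RESULT ==
v
t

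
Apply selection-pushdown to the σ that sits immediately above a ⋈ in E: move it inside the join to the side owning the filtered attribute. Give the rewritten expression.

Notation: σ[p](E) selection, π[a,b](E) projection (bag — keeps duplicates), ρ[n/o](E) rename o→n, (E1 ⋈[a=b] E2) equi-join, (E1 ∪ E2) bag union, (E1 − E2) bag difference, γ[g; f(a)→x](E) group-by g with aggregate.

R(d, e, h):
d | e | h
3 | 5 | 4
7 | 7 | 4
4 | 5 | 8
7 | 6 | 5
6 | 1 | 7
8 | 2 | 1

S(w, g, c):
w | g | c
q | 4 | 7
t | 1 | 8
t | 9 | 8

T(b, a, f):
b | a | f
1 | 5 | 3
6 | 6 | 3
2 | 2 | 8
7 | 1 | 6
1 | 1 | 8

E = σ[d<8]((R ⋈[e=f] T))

σ filters on d, owned by the left side.
E' = (σ[d<8](R) ⋈[e=f] T)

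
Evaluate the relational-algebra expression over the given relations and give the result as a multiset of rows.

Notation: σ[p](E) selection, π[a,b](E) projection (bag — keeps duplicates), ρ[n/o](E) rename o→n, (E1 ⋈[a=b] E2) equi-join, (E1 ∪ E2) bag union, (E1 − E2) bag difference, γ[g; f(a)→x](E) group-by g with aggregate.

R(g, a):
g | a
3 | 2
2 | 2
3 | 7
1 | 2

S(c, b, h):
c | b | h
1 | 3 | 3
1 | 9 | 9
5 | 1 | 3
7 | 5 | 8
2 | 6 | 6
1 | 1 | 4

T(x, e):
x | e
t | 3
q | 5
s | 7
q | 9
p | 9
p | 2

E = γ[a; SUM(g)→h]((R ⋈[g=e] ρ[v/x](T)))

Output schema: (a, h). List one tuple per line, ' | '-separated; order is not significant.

Per-node cardinality:
  R → 4
  T → 6
  ρ[v/x](T) → 6
  (R ⋈[g=e] ρ[v/x](T)) → 3
  γ[a; SUM(g)→h]((R ⋈[g=e] ρ[v/x](T))) → 2

== RESULT ==
a | h
2 | 5
7 | 3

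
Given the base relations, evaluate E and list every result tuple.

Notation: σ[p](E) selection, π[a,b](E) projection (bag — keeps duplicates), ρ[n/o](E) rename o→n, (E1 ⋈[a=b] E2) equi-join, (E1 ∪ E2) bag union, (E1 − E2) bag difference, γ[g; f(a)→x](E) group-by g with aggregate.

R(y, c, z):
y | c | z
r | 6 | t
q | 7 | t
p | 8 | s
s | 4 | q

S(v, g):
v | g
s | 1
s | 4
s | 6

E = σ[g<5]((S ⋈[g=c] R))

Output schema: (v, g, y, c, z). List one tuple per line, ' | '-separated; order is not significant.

Per-node cardinality:
  S → 3
  R → 4
  (S ⋈[g=c] R) → 2
  σ[g<5]((S ⋈[g=c] R)) → 1

== RESULT ==
v | g | y | c | z
s | 4 | s | 4 | q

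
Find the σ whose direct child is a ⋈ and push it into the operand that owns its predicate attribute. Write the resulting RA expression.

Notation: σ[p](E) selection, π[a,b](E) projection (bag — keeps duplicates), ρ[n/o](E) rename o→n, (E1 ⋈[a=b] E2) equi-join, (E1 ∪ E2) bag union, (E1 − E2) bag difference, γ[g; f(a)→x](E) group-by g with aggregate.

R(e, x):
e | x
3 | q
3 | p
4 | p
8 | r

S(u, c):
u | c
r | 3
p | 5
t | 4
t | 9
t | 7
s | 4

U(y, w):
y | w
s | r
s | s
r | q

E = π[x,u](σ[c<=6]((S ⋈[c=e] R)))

σ filters on c, owned by the left side.
E' = π[x,u]((σ[c<=6](S) ⋈[c=e] R))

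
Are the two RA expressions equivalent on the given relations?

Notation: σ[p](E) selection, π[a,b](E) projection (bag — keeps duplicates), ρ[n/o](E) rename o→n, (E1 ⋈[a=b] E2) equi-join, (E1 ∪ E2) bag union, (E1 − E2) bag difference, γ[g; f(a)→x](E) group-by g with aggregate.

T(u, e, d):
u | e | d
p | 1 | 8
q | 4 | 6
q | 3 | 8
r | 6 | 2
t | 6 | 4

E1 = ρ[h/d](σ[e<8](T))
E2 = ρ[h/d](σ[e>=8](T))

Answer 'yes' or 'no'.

E1 stepwise |·|:
  T → 5
  σ[e<8](T) → 5
  ρ[h/d](σ[e<8](T)) → 5
E2 stepwise |·|:
  T → 5
  σ[e>=8](T) → 0
  ρ[h/d](σ[e>=8](T)) → 0

E1 result:
u | e | h
p | 1 | 8
q | 3 | 8
q | 4 | 6
r | 6 | 2
t | 6 | 4
E2 result:
u | e | h
(0 rows)
Witness: ('r', 6, 2) appears 1× in E1 but 0× in E2.

no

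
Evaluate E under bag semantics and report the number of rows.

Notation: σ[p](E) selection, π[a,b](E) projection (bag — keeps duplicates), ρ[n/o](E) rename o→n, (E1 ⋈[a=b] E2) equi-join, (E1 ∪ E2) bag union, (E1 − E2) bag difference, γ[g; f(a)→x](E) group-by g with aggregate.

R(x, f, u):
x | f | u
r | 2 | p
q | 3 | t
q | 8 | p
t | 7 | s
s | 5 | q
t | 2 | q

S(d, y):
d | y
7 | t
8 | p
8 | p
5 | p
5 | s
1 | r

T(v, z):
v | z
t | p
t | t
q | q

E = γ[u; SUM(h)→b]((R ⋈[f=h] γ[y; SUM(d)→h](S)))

Row counts bottom-up:
  R → 6
  S → 6
  γ[y; SUM(d)→h](S) → 4
  (R ⋈[f=h] γ[y; SUM(d)→h](S)) → 2
  γ[u; SUM(h)→b]((R ⋈[f=h] γ[y; SUM(d)→h](S))) → 2

|E| = 2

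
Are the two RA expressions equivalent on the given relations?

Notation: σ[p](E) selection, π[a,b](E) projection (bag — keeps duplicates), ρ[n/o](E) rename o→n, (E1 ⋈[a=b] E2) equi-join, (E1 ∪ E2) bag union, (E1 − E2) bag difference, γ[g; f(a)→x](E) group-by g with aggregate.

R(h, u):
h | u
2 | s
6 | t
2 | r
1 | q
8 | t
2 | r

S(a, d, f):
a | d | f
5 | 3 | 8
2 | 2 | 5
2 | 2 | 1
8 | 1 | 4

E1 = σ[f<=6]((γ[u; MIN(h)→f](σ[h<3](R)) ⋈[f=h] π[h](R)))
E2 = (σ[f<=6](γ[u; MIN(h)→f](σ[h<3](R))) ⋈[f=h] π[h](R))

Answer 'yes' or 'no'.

E1 subexpression sizes:
  R → 6
  σ[h<3](R) → 4
  γ[u; MIN(h)→f](σ[h<3](R)) → 3
  R → 6
  π[h](R) → 6
  (γ[u; MIN(h)→f](σ[h<3](R)) ⋈[f=h] π[h](R)) → 7
  σ[f<=6]((γ[u; MIN(h)→f](σ[h<3](R)) ⋈[f=h] π[h](R))) → 7
E2 subexpression sizes:
  R → 6
  σ[h<3](R) → 4
  γ[u; MIN(h)→f](σ[h<3](R)) → 3
  σ[f<=6](γ[u; MIN(h)→f](σ[h<3](R))) → 3
  R → 6
  π[h](R) → 6
  (σ[f<=6](γ[u; MIN(h)→f](σ[h<3](R))) ⋈[f=h] π[h](R)) → 7

E1 and E2 produce the same multiset:
u | f | h
q | 1 | 1
r | 2 | 2
r | 2 | 2
r | 2 | 2
s | 2 | 2
s | 2 | 2
s | 2 | 2

yes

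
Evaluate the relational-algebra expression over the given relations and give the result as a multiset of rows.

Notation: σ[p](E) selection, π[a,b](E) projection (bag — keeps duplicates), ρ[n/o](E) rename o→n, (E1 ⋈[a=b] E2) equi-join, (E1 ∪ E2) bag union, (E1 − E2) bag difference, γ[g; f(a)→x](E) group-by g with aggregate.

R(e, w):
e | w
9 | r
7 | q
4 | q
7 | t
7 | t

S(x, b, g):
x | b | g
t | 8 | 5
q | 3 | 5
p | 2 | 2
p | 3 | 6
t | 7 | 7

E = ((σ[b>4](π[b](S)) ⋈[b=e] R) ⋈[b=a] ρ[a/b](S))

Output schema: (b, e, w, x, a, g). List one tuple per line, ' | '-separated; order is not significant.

Per-node cardinality:
  S → 5
  π[b](S) → 5
  σ[b>4](π[b](S)) → 2
  R → 5
  (σ[b>4](π[b](S)) ⋈[b=e] R) → 3
  S → 5
  ρ[a/b](S) → 5
  ((σ[b>4](π[b](S)) ⋈[b=e] R) ⋈[b=a] ρ[a/b](S)) → 3

== RESULT ==
b | e | w | x | a | g
7 | 7 | q | t | 7 | 7
7 | 7 | t | t | 7 | 7
7 | 7 | t | t | 7 | 7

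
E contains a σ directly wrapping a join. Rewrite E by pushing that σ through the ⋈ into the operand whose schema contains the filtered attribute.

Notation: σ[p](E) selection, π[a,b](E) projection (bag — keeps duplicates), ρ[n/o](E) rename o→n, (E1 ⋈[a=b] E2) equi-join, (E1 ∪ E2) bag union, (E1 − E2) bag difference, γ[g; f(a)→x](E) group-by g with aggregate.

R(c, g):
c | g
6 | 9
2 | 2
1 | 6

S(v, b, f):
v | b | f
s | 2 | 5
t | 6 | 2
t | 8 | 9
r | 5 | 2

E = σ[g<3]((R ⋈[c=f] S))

σ filters on g, owned by the left side.
E' = (σ[g<3](R) ⋈[c=f] S)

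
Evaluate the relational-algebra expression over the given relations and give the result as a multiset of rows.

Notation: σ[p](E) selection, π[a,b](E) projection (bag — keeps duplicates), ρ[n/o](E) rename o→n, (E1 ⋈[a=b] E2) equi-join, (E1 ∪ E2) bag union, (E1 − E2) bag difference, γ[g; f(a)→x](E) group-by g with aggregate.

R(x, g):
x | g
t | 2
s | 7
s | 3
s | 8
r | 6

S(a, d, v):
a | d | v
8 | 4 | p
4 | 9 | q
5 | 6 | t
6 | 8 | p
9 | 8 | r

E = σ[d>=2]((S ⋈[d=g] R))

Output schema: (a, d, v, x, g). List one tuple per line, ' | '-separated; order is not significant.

Stepwise |·|:
  S → 5
  R → 5
  (S ⋈[d=g] R) → 3
  σ[d>=2]((S ⋈[d=g] R)) → 3

== RESULT ==
a | d | v | x | g
5 | 6 | t | r | 6
6 | 8 | p | s | 8
9 | 8 | r | s | 8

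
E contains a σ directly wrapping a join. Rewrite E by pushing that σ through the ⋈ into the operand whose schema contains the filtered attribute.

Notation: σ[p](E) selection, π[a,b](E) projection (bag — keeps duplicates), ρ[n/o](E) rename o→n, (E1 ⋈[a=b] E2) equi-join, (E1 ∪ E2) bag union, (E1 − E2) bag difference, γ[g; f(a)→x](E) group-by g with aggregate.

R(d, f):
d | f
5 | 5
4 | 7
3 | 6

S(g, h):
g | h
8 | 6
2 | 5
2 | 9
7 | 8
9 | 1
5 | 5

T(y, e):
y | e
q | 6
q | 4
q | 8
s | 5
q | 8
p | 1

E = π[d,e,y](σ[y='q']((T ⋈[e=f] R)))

σ filters on y, owned by the left side.
E' = π[d,e,y]((σ[y='q'](T) ⋈[e=f] R))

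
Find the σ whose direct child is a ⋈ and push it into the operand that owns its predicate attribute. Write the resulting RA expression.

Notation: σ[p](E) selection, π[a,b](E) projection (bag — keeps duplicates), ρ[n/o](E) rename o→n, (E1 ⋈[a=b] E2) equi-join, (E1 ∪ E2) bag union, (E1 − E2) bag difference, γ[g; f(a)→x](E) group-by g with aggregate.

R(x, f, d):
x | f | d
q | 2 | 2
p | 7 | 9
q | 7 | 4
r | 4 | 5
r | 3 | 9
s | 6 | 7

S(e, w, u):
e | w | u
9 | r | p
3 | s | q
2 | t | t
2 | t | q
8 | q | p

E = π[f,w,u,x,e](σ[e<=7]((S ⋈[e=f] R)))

σ filters on e, owned by the left side.
E' = π[f,w,u,x,e]((σ[e<=7](S) ⋈[e=f] R))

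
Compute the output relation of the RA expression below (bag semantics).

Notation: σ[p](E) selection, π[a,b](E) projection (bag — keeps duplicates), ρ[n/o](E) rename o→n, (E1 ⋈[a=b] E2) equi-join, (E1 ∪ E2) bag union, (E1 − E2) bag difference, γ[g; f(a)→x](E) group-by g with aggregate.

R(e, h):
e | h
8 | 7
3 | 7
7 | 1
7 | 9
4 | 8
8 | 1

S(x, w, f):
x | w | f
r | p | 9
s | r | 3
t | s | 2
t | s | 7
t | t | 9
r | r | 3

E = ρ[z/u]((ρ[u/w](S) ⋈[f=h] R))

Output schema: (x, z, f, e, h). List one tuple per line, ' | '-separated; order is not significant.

Subexpression sizes:
  S → 6
  ρ[u/w](S) → 6
  R → 6
  (ρ[u/w](S) ⋈[f=h] R) → 4
  ρ[z/u]((ρ[u/w](S) ⋈[f=h] R)) → 4

== RESULT ==
x | z | f | e | h
r | p | 9 | 7 | 9
t | s | 7 | 3 | 7
t | s | 7 | 8 | 7
t | t | 9 | 7 | 9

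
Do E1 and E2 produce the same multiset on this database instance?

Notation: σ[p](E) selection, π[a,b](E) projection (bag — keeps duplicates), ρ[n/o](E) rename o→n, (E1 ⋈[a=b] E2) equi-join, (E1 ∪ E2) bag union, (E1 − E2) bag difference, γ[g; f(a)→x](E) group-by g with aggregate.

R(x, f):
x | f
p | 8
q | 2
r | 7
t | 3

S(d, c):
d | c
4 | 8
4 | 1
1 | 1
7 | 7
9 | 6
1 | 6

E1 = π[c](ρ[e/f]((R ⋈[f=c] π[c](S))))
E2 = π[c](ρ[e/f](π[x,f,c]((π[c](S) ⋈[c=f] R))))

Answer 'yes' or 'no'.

E1 stepwise |·|:
  R → 4
  S → 6
  π[c](S) → 6
  (R ⋈[f=c] π[c](S)) → 2
  ρ[e/f]((R ⋈[f=c] π[c](S))) → 2
  π[c](ρ[e/f]((R ⋈[f=c] π[c](S)))) → 2
E2 stepwise |·|:
  S → 6
  π[c](S) → 6
  R → 4
  (π[c](S) ⋈[c=f] R) → 2
  π[x,f,c]((π[c](S) ⋈[c=f] R)) → 2
  ρ[e/f](π[x,f,c]((π[c](S) ⋈[c=f] R))) → 2
  π[c](ρ[e/f](π[x,f,c]((π[c](S) ⋈[c=f] R)))) → 2

E1 and E2 produce the same multiset:
c
7
8

yes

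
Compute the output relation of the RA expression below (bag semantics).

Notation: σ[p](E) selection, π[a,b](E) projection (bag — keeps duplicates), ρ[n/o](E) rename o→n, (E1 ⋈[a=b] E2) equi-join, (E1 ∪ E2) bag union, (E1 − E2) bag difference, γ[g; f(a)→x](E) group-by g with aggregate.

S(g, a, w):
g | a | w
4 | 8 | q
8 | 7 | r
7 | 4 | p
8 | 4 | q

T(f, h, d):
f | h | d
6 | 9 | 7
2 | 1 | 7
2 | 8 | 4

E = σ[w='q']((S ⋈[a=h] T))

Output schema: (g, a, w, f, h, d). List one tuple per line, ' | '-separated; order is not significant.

Stepwise |·|:
  S → 4
  T → 3
  (S ⋈[a=h] T) → 1
  σ[w='q']((S ⋈[a=h] T)) → 1

== RESULT ==
g | a | w | f | h | d
4 | 8 | q | 2 | 8 | 4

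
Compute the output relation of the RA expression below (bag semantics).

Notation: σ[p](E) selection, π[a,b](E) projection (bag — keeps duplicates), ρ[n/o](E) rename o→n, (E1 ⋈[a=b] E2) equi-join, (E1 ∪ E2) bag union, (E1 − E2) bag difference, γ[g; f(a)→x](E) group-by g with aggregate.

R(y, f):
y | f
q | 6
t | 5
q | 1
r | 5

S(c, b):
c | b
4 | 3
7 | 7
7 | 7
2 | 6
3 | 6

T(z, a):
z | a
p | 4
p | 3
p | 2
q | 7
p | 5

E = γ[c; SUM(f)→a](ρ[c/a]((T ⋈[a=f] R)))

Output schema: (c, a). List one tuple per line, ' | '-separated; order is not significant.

Stepwise |·|:
  T → 5
  R → 4
  (T ⋈[a=f] R) → 2
  ρ[c/a]((T ⋈[a=f] R)) → 2
  γ[c; SUM(f)→a](ρ[c/a]((T ⋈[a=f] R))) → 1

== RESULT ==
c | a
5 | 10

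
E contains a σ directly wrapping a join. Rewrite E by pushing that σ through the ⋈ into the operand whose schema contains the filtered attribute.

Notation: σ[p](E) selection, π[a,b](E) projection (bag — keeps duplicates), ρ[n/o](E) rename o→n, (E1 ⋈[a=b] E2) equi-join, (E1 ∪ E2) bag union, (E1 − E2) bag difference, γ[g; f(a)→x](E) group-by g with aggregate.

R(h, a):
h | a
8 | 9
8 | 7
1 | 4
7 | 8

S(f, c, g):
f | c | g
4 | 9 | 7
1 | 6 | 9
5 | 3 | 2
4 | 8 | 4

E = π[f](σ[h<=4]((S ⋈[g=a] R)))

σ filters on h, owned by the right side.
E' = π[f]((S ⋈[g=a] σ[h<=4](R)))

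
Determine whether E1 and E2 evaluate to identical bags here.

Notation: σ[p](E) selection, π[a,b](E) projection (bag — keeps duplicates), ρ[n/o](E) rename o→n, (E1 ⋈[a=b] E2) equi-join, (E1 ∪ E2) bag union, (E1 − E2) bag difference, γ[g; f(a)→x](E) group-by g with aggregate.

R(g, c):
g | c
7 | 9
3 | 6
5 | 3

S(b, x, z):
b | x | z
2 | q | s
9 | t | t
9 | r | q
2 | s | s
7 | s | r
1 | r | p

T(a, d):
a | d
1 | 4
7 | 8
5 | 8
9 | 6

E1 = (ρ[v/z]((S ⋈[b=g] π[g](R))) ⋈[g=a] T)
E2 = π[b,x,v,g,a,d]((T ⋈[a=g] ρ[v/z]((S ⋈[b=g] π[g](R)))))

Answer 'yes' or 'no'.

E1 per-node cardinality:
  S → 6
  R → 3
  π[g](R) → 3
  (S ⋈[b=g] π[g](R)) → 1
  ρ[v/z]((S ⋈[b=g] π[g](R))) → 1
  T → 4
  (ρ[v/z]((S ⋈[b=g] π[g](R))) ⋈[g=a] T) → 1
E2 per-node cardinality:
  T → 4
  S → 6
  R → 3
  π[g](R) → 3
  (S ⋈[b=g] π[g](R)) → 1
  ρ[v/z]((S ⋈[b=g] π[g](R))) → 1
  (T ⋈[a=g] ρ[v/z]((S ⋈[b=g] π[g](R)))) → 1
  π[b,x,v,g,a,d]((T ⋈[a=g] ρ[v/z]((S ⋈[b=g] π[g](R))))) → 1

E1 and E2 produce the same multiset:
b | x | v | g | a | d
7 | s | r | 7 | 7 | 8

yes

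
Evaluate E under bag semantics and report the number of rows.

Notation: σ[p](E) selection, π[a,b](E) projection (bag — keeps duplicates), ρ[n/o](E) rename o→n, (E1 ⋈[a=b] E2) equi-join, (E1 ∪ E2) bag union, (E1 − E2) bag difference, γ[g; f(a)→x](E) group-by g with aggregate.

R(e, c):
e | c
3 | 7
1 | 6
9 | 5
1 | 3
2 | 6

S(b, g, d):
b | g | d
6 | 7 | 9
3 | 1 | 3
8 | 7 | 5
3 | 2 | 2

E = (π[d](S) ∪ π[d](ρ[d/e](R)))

Per-node cardinality:
  S → 4
  π[d](S) → 4
  R → 5
  ρ[d/e](R) → 5
  π[d](ρ[d/e](R)) → 5
  (π[d](S) ∪ π[d](ρ[d/e](R))) → 9

|E| = 9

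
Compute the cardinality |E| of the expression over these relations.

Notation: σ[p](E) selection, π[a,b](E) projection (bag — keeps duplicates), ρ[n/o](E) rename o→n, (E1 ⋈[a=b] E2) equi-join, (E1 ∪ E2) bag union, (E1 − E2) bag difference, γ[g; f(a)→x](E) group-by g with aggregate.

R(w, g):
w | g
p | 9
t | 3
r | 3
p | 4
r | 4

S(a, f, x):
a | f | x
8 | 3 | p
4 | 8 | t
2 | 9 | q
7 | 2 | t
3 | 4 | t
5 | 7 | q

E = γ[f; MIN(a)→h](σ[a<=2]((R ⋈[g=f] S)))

Per-node cardinality:
  R → 5
  S → 6
  (R ⋈[g=f] S) → 5
  σ[a<=2]((R ⋈[g=f] S)) → 1
  γ[f; MIN(a)→h](σ[a<=2]((R ⋈[g=f] S))) → 1

|E| = 1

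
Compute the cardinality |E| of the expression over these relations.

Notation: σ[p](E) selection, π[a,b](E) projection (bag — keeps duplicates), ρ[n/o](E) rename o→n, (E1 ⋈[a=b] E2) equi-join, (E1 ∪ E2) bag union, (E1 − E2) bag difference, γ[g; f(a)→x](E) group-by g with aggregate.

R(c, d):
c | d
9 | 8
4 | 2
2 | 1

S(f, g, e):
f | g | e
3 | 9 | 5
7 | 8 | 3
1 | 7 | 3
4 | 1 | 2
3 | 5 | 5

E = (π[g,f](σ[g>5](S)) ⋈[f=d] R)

Subexpression sizes:
  S → 5
  σ[g>5](S) → 3
  π[g,f](σ[g>5](S)) → 3
  R → 3
  (π[g,f](σ[g>5](S)) ⋈[f=d] R) → 1

|E| = 1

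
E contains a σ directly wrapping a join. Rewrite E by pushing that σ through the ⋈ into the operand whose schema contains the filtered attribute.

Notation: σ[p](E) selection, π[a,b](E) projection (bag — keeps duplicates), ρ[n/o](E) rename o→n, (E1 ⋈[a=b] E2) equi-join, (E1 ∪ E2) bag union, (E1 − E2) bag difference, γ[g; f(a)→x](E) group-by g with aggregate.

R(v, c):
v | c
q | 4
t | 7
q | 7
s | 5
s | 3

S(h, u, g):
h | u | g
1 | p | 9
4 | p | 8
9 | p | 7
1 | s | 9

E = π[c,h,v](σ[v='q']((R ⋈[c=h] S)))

σ filters on v, owned by the left side.
E' = π[c,h,v]((σ[v='q'](R) ⋈[c=h] S))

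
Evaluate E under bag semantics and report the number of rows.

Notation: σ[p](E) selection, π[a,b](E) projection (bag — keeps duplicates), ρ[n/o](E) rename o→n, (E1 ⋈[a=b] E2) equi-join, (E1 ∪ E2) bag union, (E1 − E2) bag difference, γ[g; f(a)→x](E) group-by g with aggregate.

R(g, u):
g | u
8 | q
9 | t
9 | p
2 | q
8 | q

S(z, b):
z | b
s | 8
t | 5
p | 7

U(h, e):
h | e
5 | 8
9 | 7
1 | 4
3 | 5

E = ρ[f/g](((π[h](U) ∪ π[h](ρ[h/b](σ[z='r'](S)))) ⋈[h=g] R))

Row counts bottom-up:
  U → 4
  π[h](U) → 4
  S → 3
  σ[z='r'](S) → 0
  ρ[h/b](σ[z='r'](S)) → 0
  π[h](ρ[h/b](σ[z='r'](S))) → 0
  (π[h](U) ∪ π[h](ρ[h/b](σ[z='r'](S)))) → 4
  R → 5
  ((π[h](U) ∪ π[h](ρ[h/b](σ[z='r'](S)))) ⋈[h=g] R) → 2
  ρ[f/g](((π[h](U) ∪ π[h](ρ[h/b](σ[z='r'](S)))) ⋈[h=g] R)) → 2

|E| = 2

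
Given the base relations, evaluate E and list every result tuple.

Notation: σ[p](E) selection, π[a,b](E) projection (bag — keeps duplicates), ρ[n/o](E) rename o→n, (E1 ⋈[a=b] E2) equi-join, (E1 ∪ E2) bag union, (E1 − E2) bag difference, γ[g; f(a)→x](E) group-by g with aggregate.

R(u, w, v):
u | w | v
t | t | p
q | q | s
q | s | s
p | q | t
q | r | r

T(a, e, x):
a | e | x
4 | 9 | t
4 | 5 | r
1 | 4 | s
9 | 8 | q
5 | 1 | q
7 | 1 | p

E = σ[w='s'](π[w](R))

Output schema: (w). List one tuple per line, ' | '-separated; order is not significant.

Subexpression sizes:
  R → 5
  π[w](R) → 5
  σ[w='s'](π[w](R)) → 1

== RESULT ==
w
s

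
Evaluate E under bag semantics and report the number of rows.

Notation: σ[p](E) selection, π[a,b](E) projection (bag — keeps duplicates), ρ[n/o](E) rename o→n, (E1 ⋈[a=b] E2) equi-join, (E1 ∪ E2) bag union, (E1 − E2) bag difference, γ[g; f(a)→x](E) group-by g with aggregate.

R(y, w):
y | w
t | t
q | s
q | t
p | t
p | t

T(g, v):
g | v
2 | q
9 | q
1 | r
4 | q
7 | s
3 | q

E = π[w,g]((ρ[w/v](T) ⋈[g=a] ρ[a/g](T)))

Subexpression sizes:
  T → 6
  ρ[w/v](T) → 6
  T → 6
  ρ[a/g](T) → 6
  (ρ[w/v](T) ⋈[g=a] ρ[a/g](T)) → 6
  π[w,g]((ρ[w/v](T) ⋈[g=a] ρ[a/g](T))) → 6

|E| = 6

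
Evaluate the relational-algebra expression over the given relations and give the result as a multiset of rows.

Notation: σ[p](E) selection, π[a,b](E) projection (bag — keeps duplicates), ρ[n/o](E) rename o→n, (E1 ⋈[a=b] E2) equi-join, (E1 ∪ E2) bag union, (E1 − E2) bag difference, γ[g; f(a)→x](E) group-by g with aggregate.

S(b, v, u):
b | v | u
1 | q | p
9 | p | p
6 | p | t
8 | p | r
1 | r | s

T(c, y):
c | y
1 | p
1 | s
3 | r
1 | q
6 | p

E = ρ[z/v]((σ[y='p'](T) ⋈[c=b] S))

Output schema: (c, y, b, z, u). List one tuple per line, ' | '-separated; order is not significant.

Subexpression sizes:
  T → 5
  σ[y='p'](T) → 2
  S → 5
  (σ[y='p'](T) ⋈[c=b] S) → 3
  ρ[z/v]((σ[y='p'](T) ⋈[c=b] S)) → 3

== RESULT ==
c | y | b | z | u
1 | p | 1 | q | p
1 | p | 1 | r | s
6 | p | 6 | p | t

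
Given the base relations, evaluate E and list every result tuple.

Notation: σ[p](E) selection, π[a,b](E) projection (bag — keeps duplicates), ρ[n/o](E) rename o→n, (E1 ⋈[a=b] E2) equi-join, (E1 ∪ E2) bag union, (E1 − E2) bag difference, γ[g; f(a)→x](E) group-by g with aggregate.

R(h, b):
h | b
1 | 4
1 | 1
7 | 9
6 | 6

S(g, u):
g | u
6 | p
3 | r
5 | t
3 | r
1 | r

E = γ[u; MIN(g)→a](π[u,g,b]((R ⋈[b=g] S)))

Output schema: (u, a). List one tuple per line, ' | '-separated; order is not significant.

Per-node cardinality:
  R → 4
  S → 5
  (R ⋈[b=g] S) → 2
  π[u,g,b]((R ⋈[b=g] S)) → 2
  γ[u; MIN(g)→a](π[u,g,b]((R ⋈[b=g] S))) → 2

== RESULT ==
u | a
p | 6
r | 1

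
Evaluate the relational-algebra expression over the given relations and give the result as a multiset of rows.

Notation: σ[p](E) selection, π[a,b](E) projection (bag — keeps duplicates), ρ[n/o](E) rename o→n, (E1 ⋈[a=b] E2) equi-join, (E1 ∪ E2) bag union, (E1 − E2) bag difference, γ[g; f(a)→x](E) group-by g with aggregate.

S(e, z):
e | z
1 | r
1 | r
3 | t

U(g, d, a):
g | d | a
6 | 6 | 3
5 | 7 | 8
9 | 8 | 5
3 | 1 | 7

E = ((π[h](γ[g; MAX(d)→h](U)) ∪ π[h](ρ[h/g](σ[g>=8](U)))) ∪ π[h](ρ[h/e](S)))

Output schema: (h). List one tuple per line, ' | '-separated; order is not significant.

Subexpression sizes:
  U → 4
  γ[g; MAX(d)→h](U) → 4
  π[h](γ[g; MAX(d)→h](U)) → 4
  U → 4
  σ[g>=8](U) → 1
  ρ[h/g](σ[g>=8](U)) → 1
  π[h](ρ[h/g](σ[g>=8](U))) → 1
  (π[h](γ[g; MAX(d)→h](U)) ∪ π[h](ρ[h/g](σ[g>=8](U)))) → 5
  S → 3
  ρ[h/e](S) → 3
  π[h](ρ[h/e](S)) → 3
  ((π[h](γ[g; MAX(d)→h](U)) ∪ π[h](ρ[h/g](σ[g>=8](U)))) ∪ π[h](ρ[h/e](S))) → 8

== RESULT ==
h
1
1
1
3
6
7
8
9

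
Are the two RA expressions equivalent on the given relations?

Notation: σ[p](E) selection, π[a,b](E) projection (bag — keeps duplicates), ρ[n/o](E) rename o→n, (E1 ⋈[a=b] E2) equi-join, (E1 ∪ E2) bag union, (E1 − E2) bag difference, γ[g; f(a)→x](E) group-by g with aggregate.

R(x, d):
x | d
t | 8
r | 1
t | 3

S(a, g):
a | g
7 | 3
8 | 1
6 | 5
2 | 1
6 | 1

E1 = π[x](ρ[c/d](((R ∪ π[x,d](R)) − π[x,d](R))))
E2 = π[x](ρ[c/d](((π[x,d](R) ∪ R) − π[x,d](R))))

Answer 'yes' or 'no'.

E1 row counts bottom-up:
  R → 3
  R → 3
  π[x,d](R) → 3
  (R ∪ π[x,d](R)) → 6
  R → 3
  π[x,d](R) → 3
  ((R ∪ π[x,d](R)) − π[x,d](R)) → 3
  ρ[c/d](((R ∪ π[x,d](R)) − π[x,d](R))) → 3
  π[x](ρ[c/d](((R ∪ π[x,d](R)) − π[x,d](R)))) → 3
E2 row counts bottom-up:
  R → 3
  π[x,d](R) → 3
  R → 3
  (π[x,d](R) ∪ R) → 6
  R → 3
  π[x,d](R) → 3
  ((π[x,d](R) ∪ R) − π[x,d](R)) → 3
  ρ[c/d](((π[x,d](R) ∪ R) − π[x,d](R))) → 3
  π[x](ρ[c/d](((π[x,d](R) ∪ R) − π[x,d](R)))) → 3

E1 and E2 produce the same multiset:
x
r
t
t

yes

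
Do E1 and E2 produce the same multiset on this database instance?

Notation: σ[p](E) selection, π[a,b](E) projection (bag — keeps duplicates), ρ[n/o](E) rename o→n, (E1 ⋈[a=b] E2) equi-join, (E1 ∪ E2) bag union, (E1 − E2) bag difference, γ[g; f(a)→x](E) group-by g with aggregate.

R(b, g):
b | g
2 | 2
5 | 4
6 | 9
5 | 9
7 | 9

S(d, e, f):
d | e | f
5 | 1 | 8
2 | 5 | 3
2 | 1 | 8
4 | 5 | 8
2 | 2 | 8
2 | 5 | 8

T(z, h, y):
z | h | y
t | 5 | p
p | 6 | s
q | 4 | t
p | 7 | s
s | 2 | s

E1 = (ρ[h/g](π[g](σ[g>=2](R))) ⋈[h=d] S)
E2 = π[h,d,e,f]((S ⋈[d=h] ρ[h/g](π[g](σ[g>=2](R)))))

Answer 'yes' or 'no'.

E1 stepwise |·|:
  R → 5
  σ[g>=2](R) → 5
  π[g](σ[g>=2](R)) → 5
  ρ[h/g](π[g](σ[g>=2](R))) → 5
  S → 6
  (ρ[h/g](π[g](σ[g>=2](R))) ⋈[h=d] S) → 5
E2 stepwise |·|:
  S → 6
  R → 5
  σ[g>=2](R) → 5
  π[g](σ[g>=2](R)) → 5
  ρ[h/g](π[g](σ[g>=2](R))) → 5
  (S ⋈[d=h] ρ[h/g](π[g](σ[g>=2](R)))) → 5
  π[h,d,e,f]((S ⋈[d=h] ρ[h/g](π[g](σ[g>=2](R))))) → 5

E1 and E2 produce the same multiset:
h | d | e | f
2 | 2 | 1 | 8
2 | 2 | 2 | 8
2 | 2 | 5 | 3
2 | 2 | 5 | 8
4 | 4 | 5 | 8

yes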